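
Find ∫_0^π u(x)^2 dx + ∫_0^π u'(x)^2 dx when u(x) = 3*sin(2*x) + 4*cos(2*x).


||u||_{H^1(0,π)}^2 = 125*π/2

u'(x) = -8*sin(2*x) + 6*cos(2*x).
Expand u² and (u')² and integrate term by term on (0, π), using: for integers n ≥ 1, ∫_0^π sin²(nx) dx = ∫_0^π cos²(nx) dx = π/2; for n ≠ n', ∫_0^π sin(nx)sin(n'x) dx = ∫_0^π cos(nx)cos(n'x) dx = 0; and by product-to-sum, ∫_0^π sin(nx)cos(n'x) dx = ½∫_0^π [sin((n+n')x) + sin((n−n')x)] dx, which is 0 when n+n' is even and 2n/(n²−n'²) when n+n' is odd (it need not vanish on (0, π)).
  u² squared terms: (3)²·∫sin(2x)² dx = 9·π/2 = 9*π/2;  (4)²·∫cos(2x)² dx = 16·π/2 = 8*π.
  u² cross terms: 2·(3)·(4)·∫sin(2x)·cos(2x) dx = 24·(0) = 0.
  So ∫_0^π u² dx = 9*π/2 + 8*π + 0 = 25*π/2.
  (u')² squared terms: (-8)²·∫sin(2x)² dx = 64·π/2 = 32*π;  (6)²·∫cos(2x)² dx = 36·π/2 = 18*π.
  (u')² cross terms: 2·(-8)·(6)·∫sin(2x)·cos(2x) dx = -96·(0) = 0.
  So ∫_0^π (u')² dx = 32*π + 18*π + 0 = 50*π.
||u||_{H^1}^2 = (25*π/2) + (50*π) = 125*π/2.


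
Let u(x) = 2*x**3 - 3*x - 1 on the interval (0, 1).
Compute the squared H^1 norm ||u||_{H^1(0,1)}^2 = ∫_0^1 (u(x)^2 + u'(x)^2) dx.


||u||_{H^1}^2 = 293/35

The H^1 norm (squared) on an interval (0, L) is
  ||u||_{H^1}^2 = ∫_0^L u(x)^2 dx + ∫_0^L u'(x)^2 dx.
Compute u'(x) = 6*x**2 - 3.
Then u(x)^2 = 4*x**6 - 12*x**4 - 4*x**3 + 9*x**2 + 6*x + 1 and u'(x)^2 = 36*x**4 - 36*x**2 + 9.
Integrate each monomial from 0 to 1 using ∫_0^1 c·x^n dx = c·1^(n+1)/(n+1):
  ∫_0^1 u(x)^2 dx = ∫_0^1 (4*x^6 - 12*x^4 - 4*x^3 + 9*x^2 + 6*x + 1) dx. Term by term:
    ∫_0^1 4*x^6 dx = 4/7;  ∫_0^1 -12*x^4 dx = -12/5;  ∫_0^1 -4*x^3 dx = -1;
    ∫_0^1 9*x^2 dx = 3;  ∫_0^1 6*x dx = 3;  ∫_0^1 1 dx = 1.
  Sum: 4/7 − 12/5 − 1 + 3 + 3 + 1 = 146/35.
  ∫_0^1 u'(x)^2 dx = ∫_0^1 (36*x^4 - 36*x^2 + 9) dx. Term by term:
    ∫_0^1 36*x^4 dx = 36/5;  ∫_0^1 -36*x^2 dx = -12;  ∫_0^1 9 dx = 9.
  Sum: 36/5 − 12 + 9 = 21/5.
Adding: ||u||_{H^1}^2 = 146/35 + 21/5 = 293/35.


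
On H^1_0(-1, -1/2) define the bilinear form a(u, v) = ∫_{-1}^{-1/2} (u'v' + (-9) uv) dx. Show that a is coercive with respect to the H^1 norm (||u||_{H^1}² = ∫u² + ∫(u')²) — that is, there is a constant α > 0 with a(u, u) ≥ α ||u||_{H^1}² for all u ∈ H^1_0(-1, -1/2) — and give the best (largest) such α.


α = (-9 + 4*π^2)/(1 + 4*π^2)

Coercivity of a(·,·) on H^1_0(-1, -1/2) means a(u, u) ≥ α ||u||_{H^1}² for every u ∈ H^1_0.
The interval has length L = 1/2, and Poincaré/coercivity depend only on L. Here a(u, u) = ∫(u')² + (-9)·∫u².
Here c = -9 < 0 with |c| < (π/L)² = 4*π^2, so coercivity still holds. The condition a(u,u) ≥ α||u||_{H^1}² reads (1−α)∫(u')² ≥ (α−c)∫u². Any admissible α is ≤ 1 (rapidly oscillating u have ∫u²/∫(u')² → 0), and α = 1 would force 0 ≥ (1−c)∫u², impossible since c < 1; so 1−α > 0. By the sharp Poincaré inequality on H^1_0 of an interval of length L, ∫(u')² ≥ (π/L)²∫u² with equality for the first sine mode sin(π(x−x₀)/L) (x₀ the left endpoint), so the inequality holds for all u iff (1−α)(π/L)² ≥ α − c, i.e. α ≤ ((π/L)² + c)/((π/L)² + 1) = (1 + c(L/π)²)/(1 + (L/π)²). (Direct route, valid since c ≤ 0: Poincaré gives c∫u² ≥ c(L/π)²∫(u')², so a(u,u) ≥ (1 + c(L/π)²)∫(u')², while ||u||_{H^1}² ≤ (1 + (L/π)²)∫(u')²; dividing yields the same α.) With (π/L)² = 4*π^2 and c = -9, the largest admissible constant is α = ((π/L)² + c)/((π/L)² + 1).
Simplifying, α = (-9 + 4*π^2)/(1 + 4*π^2).


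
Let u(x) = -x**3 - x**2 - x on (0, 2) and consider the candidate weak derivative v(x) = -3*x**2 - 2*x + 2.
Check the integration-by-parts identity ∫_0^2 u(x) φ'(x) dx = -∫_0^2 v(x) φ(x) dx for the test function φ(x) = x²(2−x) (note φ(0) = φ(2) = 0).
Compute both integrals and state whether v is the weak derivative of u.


LHS = 164/15, RHS = 104/15. No, v is not the weak derivative of u.

u(x) = -x**3 - x**2 - x, classical derivative u'(x) = -3*x**2 - 2*x - 1.
φ(x) = x²(2−x), so φ'(x) = x*(4 - 3*x).
Note φ(0) = φ(2) = 0, so the boundary term u·φ vanishes.
LHS = ∫_0^2 u(x) φ'(x) dx = ∫_0^2 (3*x^5 - x^4 - x^3 - 4*x^2) dx. Term by term:
  ∫_0^2 3*x^5 dx = 32;  ∫_0^2 -x^4 dx = -32/5;  ∫_0^2 -x^3 dx = -4;
  ∫_0^2 -4*x^2 dx = -32/3.
Sum: 32 − 32/5 − 4 − 32/3 = 164/15.
So LHS = 164/15.
∫_0^2 v(x) φ(x) dx = ∫_0^2 (3*x^5 - 4*x^4 - 6*x^3 + 4*x^2) dx. Term by term:
  ∫_0^2 3*x^5 dx = 32;  ∫_0^2 -4*x^4 dx = -128/5;  ∫_0^2 -6*x^3 dx = -24;
  ∫_0^2 4*x^2 dx = 32/3.
Sum: 32 − 128/5 − 24 + 32/3 = -104/15.
So RHS = -∫_0^2 v(x) φ(x) dx = 104/15.
LHS − RHS = 4 ≠ 0, so the identity fails.
(For a valid weak derivative the identity must hold for EVERY test function, in particular this one. The failure shows v is NOT the weak derivative of u.)
Correct weak derivative would be u'(x) = -3*x**2 - 2*x - 1.


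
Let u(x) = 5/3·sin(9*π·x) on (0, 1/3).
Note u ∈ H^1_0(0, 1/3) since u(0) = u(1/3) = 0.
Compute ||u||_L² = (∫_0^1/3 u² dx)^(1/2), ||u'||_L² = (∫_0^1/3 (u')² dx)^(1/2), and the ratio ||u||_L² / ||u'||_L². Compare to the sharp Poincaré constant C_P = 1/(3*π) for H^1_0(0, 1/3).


||u||_L² / ||u'||_L² = 1/(9*π) < C_P = 1/(3*π).

u(x) = 5/3·sin(9*π·x), so u'(x) = 15*π*cos(9*π*x).
Writing u(x) = A·sin(kπx/L) with A = 5/3 and k = 3, use ∫_0^L sin²(kπx/L) dx = L/2 and ∫_0^L cos²(kπx/L) dx = L/2.
u² = 25/9·sin²(9*π·x) and (u')² = 225*π^2·cos²(9*π·x), and each of sin², cos² integrates to L/2 = 1/6 over (0, 1/3).
∫_0^1/3 u² dx = 25/54, so ||u||_L² = 5*sqrt(6)/18.
∫_0^1/3 (u')² dx = 75*π^2/2, so ||u'||_L² = 5*sqrt(6)*π/2.
Ratio ||u||_L² / ||u'||_L² = 1/(9*π).
Sharp Poincaré constant on H^1_0(0, 1/3) is C_P = L/π = 1/(3*π), achieved by sin(3*π·x).
This is the k = 3 harmonic; the ratio L/(kπ) is strictly less than C_P = L/π, consistent with the sharp inequality ||u||_L² ≤ C_P ||u'||_L².


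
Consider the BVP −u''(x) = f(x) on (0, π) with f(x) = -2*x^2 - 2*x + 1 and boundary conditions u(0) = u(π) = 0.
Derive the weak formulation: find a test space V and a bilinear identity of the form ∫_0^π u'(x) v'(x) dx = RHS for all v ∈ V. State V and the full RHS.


V = H^1_0(0, π) (so v(0) = v(π) = 0); weak form: ∫_0^π u'v' dx = ∫_0^π (-2*x^2 - 2*x + 1) v dx for all v ∈ V.

Multiply both sides by a test function v and integrate from 0 to π:
  ∫_0^π −u''(x) v(x) dx = ∫_0^π f(x) v(x) dx.
Integrate the LHS by parts once:
  ∫_0^π −u'' v dx = −[u'(x) v(x)]_0^π + ∫_0^π u'(x) v'(x) dx.
Thus ∫_0^π u'(x) v'(x) dx = ∫_0^π f(x) v(x) dx + [u'(x) v(x)]_0^π.
Choose V so that boundary terms are either known or forced to vanish.
u is Dirichlet: u(0) = u(π) = 0. Let V = H^1_0(0, π); then v(0) = v(π) = 0, and [u' v]_0^π = 0.
Weak formulation: find u (satisfying any essential BC) such that ∫_0^π u'(x) v'(x) dx = ∫_0^π f v dx for all v ∈ V.
Substituting f(x) = -2*x^2 - 2*x + 1, the right-hand side is ∫_0^π (-2*x^2 - 2*x + 1) v dx.


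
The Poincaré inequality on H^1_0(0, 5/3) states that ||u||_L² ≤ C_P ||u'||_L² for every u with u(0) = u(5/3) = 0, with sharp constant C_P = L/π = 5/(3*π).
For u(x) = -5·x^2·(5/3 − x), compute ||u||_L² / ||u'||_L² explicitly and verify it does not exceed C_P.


||u||_L² / ||u'||_L² = 5*sqrt(14)/42 < C_P = 5/(3*π).

u(x) = -5·x^2·(5/3 − x), so u'(x) = 5*x*(9*x - 10)/3.
u(x) = -5·x^2·(5/3 − x) vanishes at x = 0 and x = 5/3, so u ∈ H^1_0(0, 5/3). Differentiate via the product rule and integrate the resulting polynomials term by term.
  ∫_0^5/3 u² dx = ∫_0^5/3 (25*x^6 - 250*x^5/3 + 625*x^4/9) dx. Term by term:
    ∫_0^5/3 25*x^6 dx = 1953125/15309;  ∫_0^5/3 -250*x^5/3 dx = -1953125/6561;  ∫_0^5/3 625*x^4/9 dx = 390625/2187.
  Sum: 1953125/15309 − 1953125/6561 + 390625/2187 = 390625/45927.
  ∫_0^5/3 (u')² dx = ∫_0^5/3 (225*x^4 - 500*x^3 + 2500*x^2/9) dx. Term by term:
    ∫_0^5/3 225*x^4 dx = 15625/27;  ∫_0^5/3 -500*x^3 dx = -78125/81;  ∫_0^5/3 2500*x^2/9 dx = 312500/729.
  Sum: 15625/27 − 78125/81 + 312500/729 = 31250/729.
∫_0^5/3 u² dx = 390625/45927, so ||u||_L² = 625*sqrt(7)/567.
∫_0^5/3 (u')² dx = 31250/729, so ||u'||_L² = 125*sqrt(2)/27.
Ratio ||u||_L² / ||u'||_L² = 5*sqrt(14)/42.
Sharp Poincaré constant on H^1_0(0, 5/3) is C_P = L/π = 5/(3*π), achieved by sin(3*π/5·x).
A polynomial bump cannot attain the sharp Poincaré constant (only the first sine eigenfunction does), so the ratio is strictly less than C_P, consistent with ||u||_L² ≤ C_P ||u'||_L².


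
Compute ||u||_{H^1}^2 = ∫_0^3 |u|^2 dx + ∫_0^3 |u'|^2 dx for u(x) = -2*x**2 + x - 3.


||u||_{H^1}^2 = 1707/5

The H^1 norm (squared) on an interval (0, L) is
  ||u||_{H^1}^2 = ∫_0^L u(x)^2 dx + ∫_0^L u'(x)^2 dx.
Compute u'(x) = 1 - 4*x.
Then u(x)^2 = 4*x**4 - 4*x**3 + 13*x**2 - 6*x + 9 and u'(x)^2 = 16*x**2 - 8*x + 1.
Integrate each monomial from 0 to 3 using ∫_0^3 c·x^n dx = c·3^(n+1)/(n+1):
  ∫_0^3 u(x)^2 dx = ∫_0^3 (4*x^4 - 4*x^3 + 13*x^2 - 6*x + 9) dx. Term by term:
    ∫_0^3 4*x^4 dx = 972/5;  ∫_0^3 -4*x^3 dx = -81;  ∫_0^3 13*x^2 dx = 117;
    ∫_0^3 -6*x dx = -27;  ∫_0^3 9 dx = 27.
  Sum: 972/5 − 81 + 117 − 27 + 27 = 1152/5.
  ∫_0^3 u'(x)^2 dx = ∫_0^3 (16*x^2 - 8*x + 1) dx. Term by term:
    ∫_0^3 16*x^2 dx = 144;  ∫_0^3 -8*x dx = -36;  ∫_0^3 1 dx = 3.
  Sum: 144 − 36 + 3 = 111.
Adding: ||u||_{H^1}^2 = 1152/5 + 111 = 1707/5.


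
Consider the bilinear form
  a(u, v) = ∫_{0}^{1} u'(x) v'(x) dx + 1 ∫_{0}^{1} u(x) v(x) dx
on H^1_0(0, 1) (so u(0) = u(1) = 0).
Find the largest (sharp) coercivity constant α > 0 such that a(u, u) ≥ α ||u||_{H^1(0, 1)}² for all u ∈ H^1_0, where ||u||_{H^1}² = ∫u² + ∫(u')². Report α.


α = 1

Coercivity of a(·,·) on H^1_0(0, 1) means a(u, u) ≥ α ||u||_{H^1}² for every u ∈ H^1_0.
The interval has length L = 1, and Poincaré/coercivity depend only on L. Here a(u, u) = ∫(u')² + (1)·∫u².
Here c = 1 ≥ 1, so a(u,u) = ∫(u')² + c∫u² ≥ ∫(u')² + ∫u² = ||u||_{H^1}², i.e. α = 1 works. No larger α is possible: a(u,u) ≥ α||u||_{H^1}² means (1−α)∫(u')² ≥ (α−c)∫u², and for the modes u_n = sin(nπ(x−x₀)/L) (x₀ the left endpoint) one has ∫u_n²/∫(u_n')² = (L/(nπ))² → 0, so a(u_n,u_n)/||u_n||_{H^1}² → 1. Hence the optimal constant is α = 1.
Therefore α = 1.


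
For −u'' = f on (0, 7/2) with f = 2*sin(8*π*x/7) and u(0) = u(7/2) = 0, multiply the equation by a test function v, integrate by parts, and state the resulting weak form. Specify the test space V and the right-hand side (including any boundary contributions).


V = H^1_0(0, 7/2) (so v(0) = v(7/2) = 0); weak form: ∫_0^7/2 u'v' dx = ∫_0^7/2 (2*sin(8*π*x/7)) v dx for all v ∈ V.

Multiply both sides by a test function v and integrate from 0 to 7/2:
  ∫_0^7/2 −u''(x) v(x) dx = ∫_0^7/2 f(x) v(x) dx.
Integrate the LHS by parts once:
  ∫_0^7/2 −u'' v dx = −[u'(x) v(x)]_0^7/2 + ∫_0^7/2 u'(x) v'(x) dx.
Thus ∫_0^7/2 u'(x) v'(x) dx = ∫_0^7/2 f(x) v(x) dx + [u'(x) v(x)]_0^7/2.
Choose V so that boundary terms are either known or forced to vanish.
u is Dirichlet: u(0) = u(7/2) = 0. Let V = H^1_0(0, 7/2); then v(0) = v(7/2) = 0, and [u' v]_0^7/2 = 0.
Weak formulation: find u (satisfying any essential BC) such that ∫_0^7/2 u'(x) v'(x) dx = ∫_0^7/2 f v dx for all v ∈ V.
Substituting f(x) = 2*sin(8*π*x/7), the right-hand side is ∫_0^7/2 (2*sin(8*π*x/7)) v dx.


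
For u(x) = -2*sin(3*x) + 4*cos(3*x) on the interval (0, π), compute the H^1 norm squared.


||u||_{H^1(0,π)}^2 = 100*π

u'(x) = -12*sin(3*x) - 6*cos(3*x).
Expand u² and (u')² and integrate term by term on (0, π), using: for integers n ≥ 1, ∫_0^π sin²(nx) dx = ∫_0^π cos²(nx) dx = π/2; for n ≠ n', ∫_0^π sin(nx)sin(n'x) dx = ∫_0^π cos(nx)cos(n'x) dx = 0; and by product-to-sum, ∫_0^π sin(nx)cos(n'x) dx = ½∫_0^π [sin((n+n')x) + sin((n−n')x)] dx, which is 0 when n+n' is even and 2n/(n²−n'²) when n+n' is odd (it need not vanish on (0, π)).
  u² squared terms: (-2)²·∫sin(3x)² dx = 4·π/2 = 2*π;  (4)²·∫cos(3x)² dx = 16·π/2 = 8*π.
  u² cross terms: 2·(-2)·(4)·∫sin(3x)·cos(3x) dx = -16·(0) = 0.
  So ∫_0^π u² dx = 2*π + 8*π + 0 = 10*π.
  (u')² squared terms: (-12)²·∫sin(3x)² dx = 144·π/2 = 72*π;  (-6)²·∫cos(3x)² dx = 36·π/2 = 18*π.
  (u')² cross terms: 2·(-12)·(-6)·∫sin(3x)·cos(3x) dx = 144·(0) = 0.
  So ∫_0^π (u')² dx = 72*π + 18*π + 0 = 90*π.
||u||_{H^1}^2 = (10*π) + (90*π) = 100*π.


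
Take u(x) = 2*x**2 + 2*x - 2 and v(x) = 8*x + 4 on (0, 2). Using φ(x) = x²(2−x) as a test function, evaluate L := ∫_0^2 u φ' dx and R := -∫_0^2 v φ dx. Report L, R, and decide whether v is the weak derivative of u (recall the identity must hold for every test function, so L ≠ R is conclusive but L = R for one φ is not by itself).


LHS = -136/15, RHS = -272/15. No, v is not the weak derivative of u.

u(x) = 2*x**2 + 2*x - 2, classical derivative u'(x) = 4*x + 2.
φ(x) = x²(2−x), so φ'(x) = x*(4 - 3*x).
Note φ(0) = φ(2) = 0, so the boundary term u·φ vanishes.
LHS = ∫_0^2 u(x) φ'(x) dx = ∫_0^2 (-6*x^4 + 2*x^3 + 14*x^2 - 8*x) dx. Term by term:
  ∫_0^2 -6*x^4 dx = -192/5;  ∫_0^2 2*x^3 dx = 8;  ∫_0^2 14*x^2 dx = 112/3;
  ∫_0^2 -8*x dx = -16.
Sum: -192/5 + 8 + 112/3 − 16 = -136/15.
So LHS = -136/15.
∫_0^2 v(x) φ(x) dx = ∫_0^2 (-8*x^4 + 12*x^3 + 8*x^2) dx. Term by term:
  ∫_0^2 -8*x^4 dx = -256/5;  ∫_0^2 12*x^3 dx = 48;  ∫_0^2 8*x^2 dx = 64/3.
Sum: -256/5 + 48 + 64/3 = 272/15.
So RHS = -∫_0^2 v(x) φ(x) dx = -272/15.
LHS − RHS = 136/15 ≠ 0, so the identity fails.
(For a valid weak derivative the identity must hold for EVERY test function, in particular this one. The failure shows v is NOT the weak derivative of u.)
Correct weak derivative would be u'(x) = 4*x + 2.


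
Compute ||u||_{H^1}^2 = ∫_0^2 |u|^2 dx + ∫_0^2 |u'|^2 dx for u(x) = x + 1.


||u||_{H^1}^2 = 32/3

The H^1 norm (squared) on an interval (0, L) is
  ||u||_{H^1}^2 = ∫_0^L u(x)^2 dx + ∫_0^L u'(x)^2 dx.
Compute u'(x) = 1.
Then u(x)^2 = x**2 + 2*x + 1 and u'(x)^2 = 1.
Integrate each monomial from 0 to 2 using ∫_0^2 c·x^n dx = c·2^(n+1)/(n+1):
  ∫_0^2 u(x)^2 dx = ∫_0^2 (x^2 + 2*x + 1) dx. Term by term:
    ∫_0^2 x^2 dx = 8/3;  ∫_0^2 2*x dx = 4;  ∫_0^2 1 dx = 2.
  Sum: 8/3 + 4 + 2 = 26/3.
  ∫_0^2 u'(x)^2 dx = ∫_0^2 (1) dx. Term by term:
    ∫_0^2 1 dx = 2.
Adding: ||u||_{H^1}^2 = 26/3 + 2 = 32/3.


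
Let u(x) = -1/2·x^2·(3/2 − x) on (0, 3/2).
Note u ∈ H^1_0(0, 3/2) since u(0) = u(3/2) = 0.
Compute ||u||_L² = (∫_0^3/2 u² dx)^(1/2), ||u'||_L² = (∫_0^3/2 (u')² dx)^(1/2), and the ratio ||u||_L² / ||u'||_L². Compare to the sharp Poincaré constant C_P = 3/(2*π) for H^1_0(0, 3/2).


||u||_L² / ||u'||_L² = 3*sqrt(14)/28 < C_P = 3/(2*π).

u(x) = -1/2·x^2·(3/2 − x), so u'(x) = 3*x*(x - 1)/2.
u(x) = -1/2·x^2·(3/2 − x) vanishes at x = 0 and x = 3/2, so u ∈ H^1_0(0, 3/2). Differentiate via the product rule and integrate the resulting polynomials term by term.
  ∫_0^3/2 u² dx = ∫_0^3/2 (x^6/4 - 3*x^5/4 + 9*x^4/16) dx. Term by term:
    ∫_0^3/2 x^6/4 dx = 2187/3584;  ∫_0^3/2 -3*x^5/4 dx = -729/512;  ∫_0^3/2 9*x^4/16 dx = 2187/2560.
  Sum: 2187/3584 − 729/512 + 2187/2560 = 729/17920.
  ∫_0^3/2 (u')² dx = ∫_0^3/2 (9*x^4/4 - 9*x^3/2 + 9*x^2/4) dx. Term by term:
    ∫_0^3/2 9*x^4/4 dx = 2187/640;  ∫_0^3/2 -9*x^3/2 dx = -729/128;  ∫_0^3/2 9*x^2/4 dx = 81/32.
  Sum: 2187/640 − 729/128 + 81/32 = 81/320.
∫_0^3/2 u² dx = 729/17920, so ||u||_L² = 27*sqrt(70)/1120.
∫_0^3/2 (u')² dx = 81/320, so ||u'||_L² = 9*sqrt(5)/40.
Ratio ||u||_L² / ||u'||_L² = 3*sqrt(14)/28.
Sharp Poincaré constant on H^1_0(0, 3/2) is C_P = L/π = 3/(2*π), achieved by sin(2*π/3·x).
A polynomial bump cannot attain the sharp Poincaré constant (only the first sine eigenfunction does), so the ratio is strictly less than C_P, consistent with ||u||_L² ≤ C_P ||u'||_L².


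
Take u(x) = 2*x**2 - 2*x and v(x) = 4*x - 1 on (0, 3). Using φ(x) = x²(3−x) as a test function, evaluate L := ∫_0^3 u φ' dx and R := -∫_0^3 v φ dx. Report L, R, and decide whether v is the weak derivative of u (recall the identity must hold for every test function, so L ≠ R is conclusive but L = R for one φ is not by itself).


LHS = -351/10, RHS = -837/20. No, v is not the weak derivative of u.

u(x) = 2*x**2 - 2*x, classical derivative u'(x) = 4*x - 2.
φ(x) = x²(3−x), so φ'(x) = 3*x*(2 - x).
Note φ(0) = φ(3) = 0, so the boundary term u·φ vanishes.
LHS = ∫_0^3 u(x) φ'(x) dx = ∫_0^3 (-6*x^4 + 18*x^3 - 12*x^2) dx. Term by term:
  ∫_0^3 -6*x^4 dx = -1458/5;  ∫_0^3 18*x^3 dx = 729/2;  ∫_0^3 -12*x^2 dx = -108.
Sum: -1458/5 + 729/2 − 108 = -351/10.
So LHS = -351/10.
∫_0^3 v(x) φ(x) dx = ∫_0^3 (-4*x^4 + 13*x^3 - 3*x^2) dx. Term by term:
  ∫_0^3 -4*x^4 dx = -972/5;  ∫_0^3 13*x^3 dx = 1053/4;  ∫_0^3 -3*x^2 dx = -27.
Sum: -972/5 + 1053/4 − 27 = 837/20.
So RHS = -∫_0^3 v(x) φ(x) dx = -837/20.
LHS − RHS = 27/4 ≠ 0, so the identity fails.
(For a valid weak derivative the identity must hold for EVERY test function, in particular this one. The failure shows v is NOT the weak derivative of u.)
Correct weak derivative would be u'(x) = 4*x - 2.


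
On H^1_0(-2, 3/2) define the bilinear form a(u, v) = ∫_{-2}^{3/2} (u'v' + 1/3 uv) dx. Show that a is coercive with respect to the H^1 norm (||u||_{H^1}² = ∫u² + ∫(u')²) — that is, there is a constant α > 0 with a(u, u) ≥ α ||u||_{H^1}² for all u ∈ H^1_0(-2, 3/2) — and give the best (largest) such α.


α = (49 + 12*π^2)/(3*(4*π^2 + 49))

Coercivity of a(·,·) on H^1_0(-2, 3/2) means a(u, u) ≥ α ||u||_{H^1}² for every u ∈ H^1_0.
The interval has length L = 7/2, and Poincaré/coercivity depend only on L. Here a(u, u) = ∫(u')² + (1/3)·∫u².
Here 0 < c = 1/3 < 1. The condition a(u,u) ≥ α||u||_{H^1}² reads (1−α)∫(u')² ≥ (α−c)∫u². Any admissible α is ≤ 1 (rapidly oscillating u have ∫u²/∫(u')² → 0), and α = 1 would force 0 ≥ (1−c)∫u², impossible since c < 1; so 1−α > 0. By the sharp Poincaré inequality on H^1_0 of an interval of length L, ∫(u')² ≥ (π/L)²∫u² with equality for the first sine mode sin(π(x−x₀)/L) (x₀ the left endpoint), so the inequality holds for all u iff (1−α)(π/L)² ≥ α − c, i.e. α ≤ ((π/L)² + c)/((π/L)² + 1) = (1 + c(L/π)²)/(1 + (L/π)²). With (π/L)² = 4*π^2/49 and c = 1/3, the largest admissible constant is α = ((π/L)² + c)/((π/L)² + 1).
Simplifying, α = (49 + 12*π^2)/(3*(4*π^2 + 49)).


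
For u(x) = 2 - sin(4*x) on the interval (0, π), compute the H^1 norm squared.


||u||_{H^1(0,π)}^2 = 25*π/2

u'(x) = -4*cos(4*x).
Expand u² and (u')² and integrate term by term on (0, π), using: for integers n ≥ 1, ∫_0^π sin²(nx) dx = ∫_0^π cos²(nx) dx = π/2; for n ≠ n', ∫_0^π sin(nx)sin(n'x) dx = ∫_0^π cos(nx)cos(n'x) dx = 0; and by product-to-sum, ∫_0^π sin(nx)cos(n'x) dx = ½∫_0^π [sin((n+n')x) + sin((n−n')x)] dx, which is 0 when n+n' is even and 2n/(n²−n'²) when n+n' is odd (it need not vanish on (0, π)). For the constant mode: ∫_0^π 1 dx = π, ∫_0^π cos(nx) dx = 0, ∫_0^π sin(nx) dx = (1−(−1)^n)/n.
  u² squared terms: (2)²·∫1 dx = 4·π = 4*π;  (-1)²·∫sin(4x)² dx = 1·π/2 = π/2.
  u² cross terms: 2·(2)·(-1)·∫1·sin(4x) dx = -4·(0) = 0.
  So ∫_0^π u² dx = 4*π + π/2 + 0 = 9*π/2.
  (u')² squared terms: (-4)²·∫cos(4x)² dx = 16·π/2 = 8*π.
  So ∫_0^π (u')² dx = 8*π.
||u||_{H^1}^2 = (9*π/2) + (8*π) = 25*π/2.


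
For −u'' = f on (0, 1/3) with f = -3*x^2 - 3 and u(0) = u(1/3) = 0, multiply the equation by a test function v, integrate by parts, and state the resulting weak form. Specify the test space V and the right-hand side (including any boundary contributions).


V = H^1_0(0, 1/3) (so v(0) = v(1/3) = 0); weak form: ∫_0^1/3 u'v' dx = ∫_0^1/3 (-3*x^2 - 3) v dx for all v ∈ V.

Multiply both sides by a test function v and integrate from 0 to 1/3:
  ∫_0^1/3 −u''(x) v(x) dx = ∫_0^1/3 f(x) v(x) dx.
Integrate the LHS by parts once:
  ∫_0^1/3 −u'' v dx = −[u'(x) v(x)]_0^1/3 + ∫_0^1/3 u'(x) v'(x) dx.
Thus ∫_0^1/3 u'(x) v'(x) dx = ∫_0^1/3 f(x) v(x) dx + [u'(x) v(x)]_0^1/3.
Choose V so that boundary terms are either known or forced to vanish.
u is Dirichlet: u(0) = u(1/3) = 0. Let V = H^1_0(0, 1/3); then v(0) = v(1/3) = 0, and [u' v]_0^1/3 = 0.
Weak formulation: find u (satisfying any essential BC) such that ∫_0^1/3 u'(x) v'(x) dx = ∫_0^1/3 f v dx for all v ∈ V.
Substituting f(x) = -3*x^2 - 3, the right-hand side is ∫_0^1/3 (-3*x^2 - 3) v dx.


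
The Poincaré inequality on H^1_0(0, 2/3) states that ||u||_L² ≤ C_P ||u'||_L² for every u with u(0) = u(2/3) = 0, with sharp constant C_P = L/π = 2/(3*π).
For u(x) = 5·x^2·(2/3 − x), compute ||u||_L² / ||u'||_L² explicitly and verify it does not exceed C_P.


||u||_L² / ||u'||_L² = sqrt(14)/21 < C_P = 2/(3*π).

u(x) = 5·x^2·(2/3 − x), so u'(x) = 5*x*(4 - 9*x)/3.
u(x) = 5·x^2·(2/3 − x) vanishes at x = 0 and x = 2/3, so u ∈ H^1_0(0, 2/3). Differentiate via the product rule and integrate the resulting polynomials term by term.
  ∫_0^2/3 u² dx = ∫_0^2/3 (25*x^6 - 100*x^5/3 + 100*x^4/9) dx. Term by term:
    ∫_0^2/3 25*x^6 dx = 3200/15309;  ∫_0^2/3 -100*x^5/3 dx = -3200/6561;  ∫_0^2/3 100*x^4/9 dx = 640/2187.
  Sum: 3200/15309 − 3200/6561 + 640/2187 = 640/45927.
  ∫_0^2/3 (u')² dx = ∫_0^2/3 (225*x^4 - 200*x^3 + 400*x^2/9) dx. Term by term:
    ∫_0^2/3 225*x^4 dx = 160/27;  ∫_0^2/3 -200*x^3 dx = -800/81;  ∫_0^2/3 400*x^2/9 dx = 3200/729.
  Sum: 160/27 − 800/81 + 3200/729 = 320/729.
∫_0^2/3 u² dx = 640/45927, so ||u||_L² = 8*sqrt(70)/567.
∫_0^2/3 (u')² dx = 320/729, so ||u'||_L² = 8*sqrt(5)/27.
Ratio ||u||_L² / ||u'||_L² = sqrt(14)/21.
Sharp Poincaré constant on H^1_0(0, 2/3) is C_P = L/π = 2/(3*π), achieved by sin(3*π/2·x).
A polynomial bump cannot attain the sharp Poincaré constant (only the first sine eigenfunction does), so the ratio is strictly less than C_P, consistent with ||u||_L² ≤ C_P ||u'||_L².


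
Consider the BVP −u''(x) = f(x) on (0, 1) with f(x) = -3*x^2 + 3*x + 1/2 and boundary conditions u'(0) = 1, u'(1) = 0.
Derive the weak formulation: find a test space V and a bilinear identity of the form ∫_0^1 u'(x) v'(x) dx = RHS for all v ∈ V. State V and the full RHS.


V = H^1(0, 1) (v unrestricted at boundary; u is determined up to an additive constant); weak form: ∫_0^1 u'v' dx = ∫_0^1 (-3*x^2 + 3*x + 1/2) v dx − v(0) for all v ∈ V.

Multiply both sides by a test function v and integrate from 0 to 1:
  ∫_0^1 −u''(x) v(x) dx = ∫_0^1 f(x) v(x) dx.
Integrate the LHS by parts once:
  ∫_0^1 −u'' v dx = −[u'(x) v(x)]_0^1 + ∫_0^1 u'(x) v'(x) dx.
Thus ∫_0^1 u'(x) v'(x) dx = ∫_0^1 f(x) v(x) dx + [u'(x) v(x)]_0^1.
Choose V so that boundary terms are either known or forced to vanish.
u has inhomogeneous Neumann u'(0) = 1, u'(1) = 0. [u' v]_0^1 = (0)·v(1) − (1)·v(0) = − v(0). Take V = H^1(0, 1); boundary term becomes part of RHS.
Weak formulation: find u (satisfying any essential BC) such that ∫_0^1 u'(x) v'(x) dx = ∫_0^1 f v dx − v(0) for all v ∈ V (Neumann data are natural BCs: they enter the RHS as boundary terms).
Substituting f(x) = -3*x^2 + 3*x + 1/2, the right-hand side is ∫_0^1 (-3*x^2 + 3*x + 1/2) v dx − v(0).
Compatibility check (pure Neumann): taking v ≡ 1 ∈ V gives 0 = ∫_0^1 f dx + (0) − (1), i.e. ∫_0^1 f dx must equal u'(0) − u'(1) = 1. Indeed ∫_0^1 (-3*x^2 + 3*x + 1/2) dx = 1, so the data are compatible. The solution is then unique only up to an additive constant (fix it e.g. by requiring ∫_0^1 u dx = 0).


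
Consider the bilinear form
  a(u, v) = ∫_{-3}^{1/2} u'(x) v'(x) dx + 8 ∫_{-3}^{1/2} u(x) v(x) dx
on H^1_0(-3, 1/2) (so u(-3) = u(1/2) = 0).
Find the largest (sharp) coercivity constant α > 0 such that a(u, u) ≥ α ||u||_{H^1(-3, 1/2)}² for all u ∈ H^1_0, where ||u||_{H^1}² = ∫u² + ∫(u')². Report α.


α = 1

Coercivity of a(·,·) on H^1_0(-3, 1/2) means a(u, u) ≥ α ||u||_{H^1}² for every u ∈ H^1_0.
The interval has length L = 7/2, and Poincaré/coercivity depend only on L. Here a(u, u) = ∫(u')² + (8)·∫u².
Here c = 8 ≥ 1, so a(u,u) = ∫(u')² + c∫u² ≥ ∫(u')² + ∫u² = ||u||_{H^1}², i.e. α = 1 works. No larger α is possible: a(u,u) ≥ α||u||_{H^1}² means (1−α)∫(u')² ≥ (α−c)∫u², and for the modes u_n = sin(nπ(x−x₀)/L) (x₀ the left endpoint) one has ∫u_n²/∫(u_n')² = (L/(nπ))² → 0, so a(u_n,u_n)/||u_n||_{H^1}² → 1. Hence the optimal constant is α = 1.
Therefore α = 1.


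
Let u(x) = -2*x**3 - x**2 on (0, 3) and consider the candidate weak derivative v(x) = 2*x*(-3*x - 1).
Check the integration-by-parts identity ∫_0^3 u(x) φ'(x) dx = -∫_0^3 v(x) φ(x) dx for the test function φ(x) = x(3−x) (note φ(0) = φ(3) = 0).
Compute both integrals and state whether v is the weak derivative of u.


LHS = 432/5, RHS = 432/5. Yes, v = u' weakly.

u(x) = -2*x**3 - x**2, classical derivative u'(x) = -6*x**2 - 2*x.
φ(x) = x(3−x), so φ'(x) = 3 - 2*x.
Note φ(0) = φ(3) = 0, so the boundary term u·φ vanishes.
LHS = ∫_0^3 u(x) φ'(x) dx = ∫_0^3 (4*x^4 - 4*x^3 - 3*x^2) dx. Term by term:
  ∫_0^3 4*x^4 dx = 972/5;  ∫_0^3 -4*x^3 dx = -81;  ∫_0^3 -3*x^2 dx = -27.
Sum: 972/5 − 81 − 27 = 432/5.
So LHS = 432/5.
∫_0^3 v(x) φ(x) dx = ∫_0^3 (6*x^4 - 16*x^3 - 6*x^2) dx. Term by term:
  ∫_0^3 6*x^4 dx = 1458/5;  ∫_0^3 -16*x^3 dx = -324;  ∫_0^3 -6*x^2 dx = -54.
Sum: 1458/5 − 324 − 54 = -432/5.
So RHS = -∫_0^3 v(x) φ(x) dx = 432/5.
LHS = RHS, so the identity holds for this test φ.
Moreover u is smooth here and v(x) = u'(x) = -6*x**2 - 2*x pointwise, so the identity holds for every test function. Hence v is the weak derivative of u.


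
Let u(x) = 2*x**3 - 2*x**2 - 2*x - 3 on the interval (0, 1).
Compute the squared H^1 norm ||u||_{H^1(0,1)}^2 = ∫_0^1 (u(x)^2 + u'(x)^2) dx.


||u||_{H^1}^2 = 2342/105

The H^1 norm (squared) on an interval (0, L) is
  ||u||_{H^1}^2 = ∫_0^L u(x)^2 dx + ∫_0^L u'(x)^2 dx.
Compute u'(x) = 6*x**2 - 4*x - 2.
Then u(x)^2 = 4*x**6 - 8*x**5 - 4*x**4 - 4*x**3 + 16*x**2 + 12*x + 9 and u'(x)^2 = 36*x**4 - 48*x**3 - 8*x**2 + 16*x + 4.
Integrate each monomial from 0 to 1 using ∫_0^1 c·x^n dx = c·1^(n+1)/(n+1):
  ∫_0^1 u(x)^2 dx = ∫_0^1 (4*x^6 - 8*x^5 - 4*x^4 - 4*x^3 + 16*x^2 + 12*x + 9) dx. Term by term:
    ∫_0^1 4*x^6 dx = 4/7;  ∫_0^1 -8*x^5 dx = -4/3;  ∫_0^1 -4*x^4 dx = -4/5;
    ∫_0^1 -4*x^3 dx = -1;  ∫_0^1 16*x^2 dx = 16/3;  ∫_0^1 12*x dx = 6;
    ∫_0^1 9 dx = 9.
  Sum: 4/7 − 4/3 − 4/5 − 1 + 16/3 + 6 + 9 = 622/35.
  ∫_0^1 u'(x)^2 dx = ∫_0^1 (36*x^4 - 48*x^3 - 8*x^2 + 16*x + 4) dx. Term by term:
    ∫_0^1 36*x^4 dx = 36/5;  ∫_0^1 -48*x^3 dx = -12;  ∫_0^1 -8*x^2 dx = -8/3;
    ∫_0^1 16*x dx = 8;  ∫_0^1 4 dx = 4.
  Sum: 36/5 − 12 − 8/3 + 8 + 4 = 68/15.
Adding: ||u||_{H^1}^2 = 622/35 + 68/15 = 2342/105.


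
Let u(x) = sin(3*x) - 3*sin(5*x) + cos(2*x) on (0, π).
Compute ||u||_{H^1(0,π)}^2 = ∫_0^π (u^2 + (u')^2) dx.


||u||_{H^1(0,π)}^2 = -16/7 + 249*π/2

u'(x) = -2*sin(2*x) + 3*cos(3*x) - 15*cos(5*x).
Expand u² and (u')² and integrate term by term on (0, π), using: for integers n ≥ 1, ∫_0^π sin²(nx) dx = ∫_0^π cos²(nx) dx = π/2; for n ≠ n', ∫_0^π sin(nx)sin(n'x) dx = ∫_0^π cos(nx)cos(n'x) dx = 0; and by product-to-sum, ∫_0^π sin(nx)cos(n'x) dx = ½∫_0^π [sin((n+n')x) + sin((n−n')x)] dx, which is 0 when n+n' is even and 2n/(n²−n'²) when n+n' is odd (it need not vanish on (0, π)).
  u² squared terms: (-3)²·∫sin(5x)² dx = 9·π/2 = 9*π/2;  (1)²·∫cos(2x)² dx = 1·π/2 = π/2;  (1)²·∫sin(3x)² dx = 1·π/2 = π/2.
  u² cross terms: 2·(-3)·(1)·∫sin(5x)·cos(2x) dx = -6·(10/21) = -20/7;  2·(-3)·(1)·∫sin(5x)·sin(3x) dx = -6·(0) = 0;  2·(1)·(1)·∫cos(2x)·sin(3x) dx = 2·(6/5) = 12/5.
  So ∫_0^π u² dx = 9*π/2 + π/2 + π/2 − 20/7 + 0 + 12/5 = -16/35 + 11*π/2.
  (u')² squared terms: (-15)²·∫cos(5x)² dx = 225·π/2 = 225*π/2;  (-2)²·∫sin(2x)² dx = 4·π/2 = 2*π;  (3)²·∫cos(3x)² dx = 9·π/2 = 9*π/2.
  (u')² cross terms: 2·(-15)·(-2)·∫cos(5x)·sin(2x) dx = 60·(-4/21) = -80/7;  2·(-15)·(3)·∫cos(5x)·cos(3x) dx = -90·(0) = 0;  2·(-2)·(3)·∫sin(2x)·cos(3x) dx = -12·(-4/5) = 48/5.
  So ∫_0^π (u')² dx = 225*π/2 + 2*π + 9*π/2 − 80/7 + 0 + 48/5 = -64/35 + 119*π.
||u||_{H^1}^2 = (-16/35 + 11*π/2) + (-64/35 + 119*π) = -16/7 + 249*π/2.


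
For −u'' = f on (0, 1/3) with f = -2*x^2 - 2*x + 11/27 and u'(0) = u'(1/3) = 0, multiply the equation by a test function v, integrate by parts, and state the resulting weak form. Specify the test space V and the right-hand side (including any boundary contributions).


V = H^1(0, 1/3) (no boundary constraint on v; u is determined up to an additive constant); weak form: ∫_0^1/3 u'v' dx = ∫_0^1/3 (-2*x^2 - 2*x + 11/27) v dx for all v ∈ V.

Multiply both sides by a test function v and integrate from 0 to 1/3:
  ∫_0^1/3 −u''(x) v(x) dx = ∫_0^1/3 f(x) v(x) dx.
Integrate the LHS by parts once:
  ∫_0^1/3 −u'' v dx = −[u'(x) v(x)]_0^1/3 + ∫_0^1/3 u'(x) v'(x) dx.
Thus ∫_0^1/3 u'(x) v'(x) dx = ∫_0^1/3 f(x) v(x) dx + [u'(x) v(x)]_0^1/3.
Choose V so that boundary terms are either known or forced to vanish.
u has homogeneous Neumann: u'(0) = u'(1/3) = 0. So [u' v]_0^1/3 = 0·v(1/3) − 0·v(0) = 0 for any v; take V = H^1(0, 1/3).
Weak formulation: find u (satisfying any essential BC) such that ∫_0^1/3 u'(x) v'(x) dx = ∫_0^1/3 f v dx for all v ∈ V (homogeneous Neumann, so boundary terms vanish).
Substituting f(x) = -2*x^2 - 2*x + 11/27, the right-hand side is ∫_0^1/3 (-2*x^2 - 2*x + 11/27) v dx.
Compatibility check (pure Neumann): taking v ≡ 1 ∈ V gives 0 = ∫_0^1/3 f dx + (0) − (0), i.e. ∫_0^1/3 f dx must equal u'(0) − u'(1/3) = 0. Indeed ∫_0^1/3 (-2*x^2 - 2*x + 11/27) dx = 0, so the data are compatible. The solution is then unique only up to an additive constant (fix it e.g. by requiring ∫_0^1/3 u dx = 0).


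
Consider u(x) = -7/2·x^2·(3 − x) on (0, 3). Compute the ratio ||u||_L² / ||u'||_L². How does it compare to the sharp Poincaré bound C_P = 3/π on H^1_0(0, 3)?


||u||_L² / ||u'||_L² = 3*sqrt(14)/14 < C_P = 3/π.

u(x) = -7/2·x^2·(3 − x), so u'(x) = 21*x*(x - 2)/2.
u(x) = -7/2·x^2·(3 − x) vanishes at x = 0 and x = 3, so u ∈ H^1_0(0, 3). Differentiate via the product rule and integrate the resulting polynomials term by term.
  ∫_0^3 u² dx = ∫_0^3 (49*x^6/4 - 147*x^5/2 + 441*x^4/4) dx. Term by term:
    ∫_0^3 49*x^6/4 dx = 15309/4;  ∫_0^3 -147*x^5/2 dx = -35721/4;  ∫_0^3 441*x^4/4 dx = 107163/20.
  Sum: 15309/4 − 35721/4 + 107163/20 = 5103/20.
  ∫_0^3 (u')² dx = ∫_0^3 (441*x^4/4 - 441*x^3 + 441*x^2) dx. Term by term:
    ∫_0^3 441*x^4/4 dx = 107163/20;  ∫_0^3 -441*x^3 dx = -35721/4;  ∫_0^3 441*x^2 dx = 3969.
  Sum: 107163/20 − 35721/4 + 3969 = 3969/10.
∫_0^3 u² dx = 5103/20, so ||u||_L² = 27*sqrt(35)/10.
∫_0^3 (u')² dx = 3969/10, so ||u'||_L² = 63*sqrt(10)/10.
Ratio ||u||_L² / ||u'||_L² = 3*sqrt(14)/14.
Sharp Poincaré constant on H^1_0(0, 3) is C_P = L/π = 3/π, achieved by sin(π/3·x).
A polynomial bump cannot attain the sharp Poincaré constant (only the first sine eigenfunction does), so the ratio is strictly less than C_P, consistent with ||u||_L² ≤ C_P ||u'||_L².


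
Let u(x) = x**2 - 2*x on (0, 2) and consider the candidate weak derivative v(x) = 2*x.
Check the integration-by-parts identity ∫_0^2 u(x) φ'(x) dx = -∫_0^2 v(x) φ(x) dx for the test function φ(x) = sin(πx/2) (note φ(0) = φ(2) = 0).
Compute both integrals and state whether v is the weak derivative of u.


LHS = 0, RHS = -8/π. No, v is not the weak derivative of u.

u(x) = x**2 - 2*x, classical derivative u'(x) = 2*x - 2.
φ(x) = sin(πx/2), so φ'(x) = π*cos(π*x/2)/2.
Note φ(0) = φ(2) = 0, so the boundary term u·φ vanishes.
LHS = ∫_0^2 u(x) φ'(x) dx = ∫_0^2 (π*x^2*cos(π*x/2)/2 - π*x*cos(π*x/2)) dx. Term by term:
  ∫_0^2 π*x^2*cos(π*x/2)/2 dx = -8/π;  ∫_0^2 -π*x*cos(π*x/2) dx = 8/π.
Sum: -8/π + 8/π = 0.
So LHS = 0.
∫_0^2 v(x) φ(x) dx = ∫_0^2 (2*x*sin(π*x/2)) dx. Term by term:
  ∫_0^2 2*x*sin(π*x/2) dx = 8/π.
So RHS = -∫_0^2 v(x) φ(x) dx = -8/π.
LHS − RHS = 8/π ≠ 0, so the identity fails.
(For a valid weak derivative the identity must hold for EVERY test function, in particular this one. The failure shows v is NOT the weak derivative of u.)
Correct weak derivative would be u'(x) = 2*x - 2.


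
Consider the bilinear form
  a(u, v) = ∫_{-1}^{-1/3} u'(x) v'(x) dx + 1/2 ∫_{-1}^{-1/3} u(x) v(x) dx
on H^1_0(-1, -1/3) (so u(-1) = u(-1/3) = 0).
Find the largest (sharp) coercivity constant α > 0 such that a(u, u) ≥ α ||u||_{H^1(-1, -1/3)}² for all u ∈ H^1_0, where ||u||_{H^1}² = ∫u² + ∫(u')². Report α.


α = (2 + 9*π^2)/(4 + 9*π^2)

Coercivity of a(·,·) on H^1_0(-1, -1/3) means a(u, u) ≥ α ||u||_{H^1}² for every u ∈ H^1_0.
The interval has length L = 2/3, and Poincaré/coercivity depend only on L. Here a(u, u) = ∫(u')² + (1/2)·∫u².
Here 0 < c = 1/2 < 1. The condition a(u,u) ≥ α||u||_{H^1}² reads (1−α)∫(u')² ≥ (α−c)∫u². Any admissible α is ≤ 1 (rapidly oscillating u have ∫u²/∫(u')² → 0), and α = 1 would force 0 ≥ (1−c)∫u², impossible since c < 1; so 1−α > 0. By the sharp Poincaré inequality on H^1_0 of an interval of length L, ∫(u')² ≥ (π/L)²∫u² with equality for the first sine mode sin(π(x−x₀)/L) (x₀ the left endpoint), so the inequality holds for all u iff (1−α)(π/L)² ≥ α − c, i.e. α ≤ ((π/L)² + c)/((π/L)² + 1) = (1 + c(L/π)²)/(1 + (L/π)²). With (π/L)² = 9*π^2/4 and c = 1/2, the largest admissible constant is α = ((π/L)² + c)/((π/L)² + 1).
Simplifying, α = (2 + 9*π^2)/(4 + 9*π^2).


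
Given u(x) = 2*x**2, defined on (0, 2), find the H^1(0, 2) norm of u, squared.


||u||_{H^1}^2 = 1024/15

The H^1 norm (squared) on an interval (0, L) is
  ||u||_{H^1}^2 = ∫_0^L u(x)^2 dx + ∫_0^L u'(x)^2 dx.
Compute u'(x) = 4*x.
Then u(x)^2 = 4*x**4 and u'(x)^2 = 16*x**2.
Integrate each monomial from 0 to 2 using ∫_0^2 c·x^n dx = c·2^(n+1)/(n+1):
  ∫_0^2 u(x)^2 dx = ∫_0^2 (4*x^4) dx. Term by term:
    ∫_0^2 4*x^4 dx = 128/5.
  ∫_0^2 u'(x)^2 dx = ∫_0^2 (16*x^2) dx. Term by term:
    ∫_0^2 16*x^2 dx = 128/3.
Adding: ||u||_{H^1}^2 = 128/5 + 128/3 = 1024/15.


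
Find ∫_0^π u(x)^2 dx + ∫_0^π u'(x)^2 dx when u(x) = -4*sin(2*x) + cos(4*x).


||u||_{H^1(0,π)}^2 = 97*π/2

u'(x) = -4*sin(4*x) - 8*cos(2*x).
Expand u² and (u')² and integrate term by term on (0, π), using: for integers n ≥ 1, ∫_0^π sin²(nx) dx = ∫_0^π cos²(nx) dx = π/2; for n ≠ n', ∫_0^π sin(nx)sin(n'x) dx = ∫_0^π cos(nx)cos(n'x) dx = 0; and by product-to-sum, ∫_0^π sin(nx)cos(n'x) dx = ½∫_0^π [sin((n+n')x) + sin((n−n')x)] dx, which is 0 when n+n' is even and 2n/(n²−n'²) when n+n' is odd (it need not vanish on (0, π)).
  u² squared terms: (-4)²·∫sin(2x)² dx = 16·π/2 = 8*π;  (1)²·∫cos(4x)² dx = 1·π/2 = π/2.
  u² cross terms: 2·(-4)·(1)·∫sin(2x)·cos(4x) dx = -8·(0) = 0.
  So ∫_0^π u² dx = 8*π + π/2 + 0 = 17*π/2.
  (u')² squared terms: (-8)²·∫cos(2x)² dx = 64·π/2 = 32*π;  (-4)²·∫sin(4x)² dx = 16·π/2 = 8*π.
  (u')² cross terms: 2·(-8)·(-4)·∫cos(2x)·sin(4x) dx = 64·(0) = 0.
  So ∫_0^π (u')² dx = 32*π + 8*π + 0 = 40*π.
||u||_{H^1}^2 = (17*π/2) + (40*π) = 97*π/2.


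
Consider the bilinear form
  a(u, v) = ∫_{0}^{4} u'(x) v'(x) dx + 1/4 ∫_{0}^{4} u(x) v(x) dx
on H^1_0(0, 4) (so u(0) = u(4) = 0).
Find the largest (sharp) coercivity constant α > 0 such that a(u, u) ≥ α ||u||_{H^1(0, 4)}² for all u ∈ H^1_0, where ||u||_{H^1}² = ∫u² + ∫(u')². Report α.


α = (4 + π^2)/(π^2 + 16)

Coercivity of a(·,·) on H^1_0(0, 4) means a(u, u) ≥ α ||u||_{H^1}² for every u ∈ H^1_0.
The interval has length L = 4, and Poincaré/coercivity depend only on L. Here a(u, u) = ∫(u')² + (1/4)·∫u².
Here 0 < c = 1/4 < 1. The condition a(u,u) ≥ α||u||_{H^1}² reads (1−α)∫(u')² ≥ (α−c)∫u². Any admissible α is ≤ 1 (rapidly oscillating u have ∫u²/∫(u')² → 0), and α = 1 would force 0 ≥ (1−c)∫u², impossible since c < 1; so 1−α > 0. By the sharp Poincaré inequality on H^1_0 of an interval of length L, ∫(u')² ≥ (π/L)²∫u² with equality for the first sine mode sin(π(x−x₀)/L) (x₀ the left endpoint), so the inequality holds for all u iff (1−α)(π/L)² ≥ α − c, i.e. α ≤ ((π/L)² + c)/((π/L)² + 1) = (1 + c(L/π)²)/(1 + (L/π)²). With (π/L)² = π^2/16 and c = 1/4, the largest admissible constant is α = ((π/L)² + c)/((π/L)² + 1).
Simplifying, α = (4 + π^2)/(π^2 + 16).


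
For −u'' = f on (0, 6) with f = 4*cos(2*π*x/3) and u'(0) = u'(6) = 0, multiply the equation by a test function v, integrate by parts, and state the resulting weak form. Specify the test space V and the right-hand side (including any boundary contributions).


V = H^1(0, 6) (no boundary constraint on v; u is determined up to an additive constant); weak form: ∫_0^6 u'v' dx = ∫_0^6 (4*cos(2*π*x/3)) v dx for all v ∈ V.

Multiply both sides by a test function v and integrate from 0 to 6:
  ∫_0^6 −u''(x) v(x) dx = ∫_0^6 f(x) v(x) dx.
Integrate the LHS by parts once:
  ∫_0^6 −u'' v dx = −[u'(x) v(x)]_0^6 + ∫_0^6 u'(x) v'(x) dx.
Thus ∫_0^6 u'(x) v'(x) dx = ∫_0^6 f(x) v(x) dx + [u'(x) v(x)]_0^6.
Choose V so that boundary terms are either known or forced to vanish.
u has homogeneous Neumann: u'(0) = u'(6) = 0. So [u' v]_0^6 = 0·v(6) − 0·v(0) = 0 for any v; take V = H^1(0, 6).
Weak formulation: find u (satisfying any essential BC) such that ∫_0^6 u'(x) v'(x) dx = ∫_0^6 f v dx for all v ∈ V (homogeneous Neumann, so boundary terms vanish).
Substituting f(x) = 4*cos(2*π*x/3), the right-hand side is ∫_0^6 (4*cos(2*π*x/3)) v dx.
Compatibility check (pure Neumann): taking v ≡ 1 ∈ V gives 0 = ∫_0^6 f dx + (0) − (0), i.e. ∫_0^6 f dx must equal u'(0) − u'(6) = 0. Indeed ∫_0^6 (4*cos(2*π*x/3)) dx = 0, so the data are compatible. The solution is then unique only up to an additive constant (fix it e.g. by requiring ∫_0^6 u dx = 0).


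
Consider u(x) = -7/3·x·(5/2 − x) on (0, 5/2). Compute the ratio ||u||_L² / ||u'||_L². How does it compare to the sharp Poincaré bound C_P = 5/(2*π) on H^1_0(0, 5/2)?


||u||_L² / ||u'||_L² = sqrt(10)/4 < C_P = 5/(2*π).

u(x) = -7/3·x·(5/2 − x), so u'(x) = 14*x/3 - 35/6.
u(x) = -7/3·x·(5/2 − x) vanishes at x = 0 and x = 5/2, so u ∈ H^1_0(0, 5/2). Differentiate via the product rule and integrate the resulting polynomials term by term.
  ∫_0^5/2 u² dx = ∫_0^5/2 (49*x^4/9 - 245*x^3/9 + 1225*x^2/36) dx. Term by term:
    ∫_0^5/2 49*x^4/9 dx = 30625/288;  ∫_0^5/2 -245*x^3/9 dx = -153125/576;  ∫_0^5/2 1225*x^2/36 dx = 153125/864.
  Sum: 30625/288 − 153125/576 + 153125/864 = 30625/1728.
  ∫_0^5/2 (u')² dx = ∫_0^5/2 (196*x^2/9 - 490*x/9 + 1225/36) dx. Term by term:
    ∫_0^5/2 196*x^2/9 dx = 6125/54;  ∫_0^5/2 -490*x/9 dx = -6125/36;  ∫_0^5/2 1225/36 dx = 6125/72.
  Sum: 6125/54 − 6125/36 + 6125/72 = 6125/216.
∫_0^5/2 u² dx = 30625/1728, so ||u||_L² = 175*sqrt(3)/72.
∫_0^5/2 (u')² dx = 6125/216, so ||u'||_L² = 35*sqrt(30)/36.
Ratio ||u||_L² / ||u'||_L² = sqrt(10)/4.
Sharp Poincaré constant on H^1_0(0, 5/2) is C_P = L/π = 5/(2*π), achieved by sin(2*π/5·x).
A polynomial bump cannot attain the sharp Poincaré constant (only the first sine eigenfunction does), so the ratio is strictly less than C_P, consistent with ||u||_L² ≤ C_P ||u'||_L².


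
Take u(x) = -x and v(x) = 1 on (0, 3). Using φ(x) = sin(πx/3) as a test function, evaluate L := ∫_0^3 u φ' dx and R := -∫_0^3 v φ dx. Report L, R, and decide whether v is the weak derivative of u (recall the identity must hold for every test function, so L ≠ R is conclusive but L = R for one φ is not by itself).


LHS = 6/π, RHS = -6/π. No, v is not the weak derivative of u.

u(x) = -x, classical derivative u'(x) = -1.
φ(x) = sin(πx/3), so φ'(x) = π*cos(π*x/3)/3.
Note φ(0) = φ(3) = 0, so the boundary term u·φ vanishes.
LHS = ∫_0^3 u(x) φ'(x) dx = ∫_0^3 (-π*x*cos(π*x/3)/3) dx. Term by term:
  ∫_0^3 -π*x*cos(π*x/3)/3 dx = 6/π.
So LHS = 6/π.
∫_0^3 v(x) φ(x) dx = ∫_0^3 (sin(π*x/3)) dx. Term by term:
  ∫_0^3 sin(π*x/3) dx = 6/π.
So RHS = -∫_0^3 v(x) φ(x) dx = -6/π.
LHS − RHS = 12/π ≠ 0, so the identity fails.
(For a valid weak derivative the identity must hold for EVERY test function, in particular this one. The failure shows v is NOT the weak derivative of u.)
Correct weak derivative would be u'(x) = -1.
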